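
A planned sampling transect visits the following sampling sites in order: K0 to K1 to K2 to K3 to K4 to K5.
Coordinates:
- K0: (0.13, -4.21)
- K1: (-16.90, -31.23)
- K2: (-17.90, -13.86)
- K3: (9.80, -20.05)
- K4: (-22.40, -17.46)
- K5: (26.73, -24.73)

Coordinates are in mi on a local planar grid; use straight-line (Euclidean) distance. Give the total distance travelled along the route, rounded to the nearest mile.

160 mi

Leg distances:
K0→K1: 31.9 mi  (cumulative 31.9 mi)
K1→K2: 17.4 mi  (cumulative 49.3 mi)
K2→K3: 28.4 mi  (cumulative 77.7 mi)
K3→K4: 32.3 mi  (cumulative 110.0 mi)
K4→K5: 49.7 mi  (cumulative 159.7 mi)
Total route length ≈ 160 mi.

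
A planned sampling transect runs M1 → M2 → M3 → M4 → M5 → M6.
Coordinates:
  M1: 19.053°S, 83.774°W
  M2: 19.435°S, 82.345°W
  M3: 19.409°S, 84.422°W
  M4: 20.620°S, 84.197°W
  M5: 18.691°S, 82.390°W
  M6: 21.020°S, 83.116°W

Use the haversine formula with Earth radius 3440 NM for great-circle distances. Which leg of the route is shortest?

Leg distances:
M1→M2: 84.2 NM
M2→M3: 117.6 NM
M3→M4: 73.8 NM
M4→M5: 154.4 NM
M5→M6: 145.7 NM
The shortest leg is M3–M4 at 73.8 NM.

M3–M4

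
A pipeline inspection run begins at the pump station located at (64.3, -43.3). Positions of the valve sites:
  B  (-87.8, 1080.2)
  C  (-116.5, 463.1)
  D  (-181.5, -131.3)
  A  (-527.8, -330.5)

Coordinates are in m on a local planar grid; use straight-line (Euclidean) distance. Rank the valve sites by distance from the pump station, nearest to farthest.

D, C, A, B

Computing each straight-line distance from (64.3, -43.3):
D (-181.5, -131.3): 261.1 m
C (-116.5, 463.1): 537.7 m
A (-527.8, -330.5): 658.1 m
B (-87.8, 1080.2): 1133.7 m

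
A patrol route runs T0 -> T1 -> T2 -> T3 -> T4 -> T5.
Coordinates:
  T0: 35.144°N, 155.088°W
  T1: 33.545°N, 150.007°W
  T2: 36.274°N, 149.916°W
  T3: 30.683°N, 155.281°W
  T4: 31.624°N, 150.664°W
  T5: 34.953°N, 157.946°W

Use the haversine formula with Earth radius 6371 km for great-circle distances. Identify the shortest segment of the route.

Leg distances:
T0→T1: 499.1 km
T1→T2: 303.6 km
T2→T3: 796.0 km
T3→T4: 451.6 km
T4→T5: 771.2 km
The shortest leg is T1–T2 at 303.6 km.

T1–T2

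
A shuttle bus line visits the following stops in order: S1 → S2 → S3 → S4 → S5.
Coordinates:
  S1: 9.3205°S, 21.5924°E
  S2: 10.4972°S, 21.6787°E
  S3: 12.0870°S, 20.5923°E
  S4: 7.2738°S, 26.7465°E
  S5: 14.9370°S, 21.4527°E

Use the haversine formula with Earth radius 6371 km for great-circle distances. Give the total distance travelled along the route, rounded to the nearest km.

Leg distances:
S1→S2: 131.2 km  (cumulative 131.2 km)
S2→S3: 212.8 km  (cumulative 344.0 km)
S3→S4: 860.9 km  (cumulative 1204.9 km)
S4→S5: 1029.2 km  (cumulative 2234.1 km)
Total route length ≈ 2234 km.

2234 km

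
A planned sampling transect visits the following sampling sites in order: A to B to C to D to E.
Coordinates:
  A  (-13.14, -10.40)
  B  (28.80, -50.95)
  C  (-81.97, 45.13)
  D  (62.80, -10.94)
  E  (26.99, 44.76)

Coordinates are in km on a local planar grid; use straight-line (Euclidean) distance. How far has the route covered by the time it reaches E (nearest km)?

426 km

Leg distances:
A→B: 58.3 km  (cumulative 58.3 km)
B→C: 146.6 km  (cumulative 205.0 km)
C→D: 155.2 km  (cumulative 360.2 km)
D→E: 66.2 km  (cumulative 426.4 km)
Cumulative distance at E ≈ 426 km.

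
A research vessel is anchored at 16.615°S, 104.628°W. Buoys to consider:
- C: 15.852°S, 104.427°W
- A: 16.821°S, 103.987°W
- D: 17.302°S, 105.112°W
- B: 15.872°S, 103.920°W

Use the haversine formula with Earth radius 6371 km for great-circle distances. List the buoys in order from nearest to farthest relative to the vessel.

Computing each great-circle distance from 16.615°S, 104.628°W:
A 16.821°S, 103.987°W: 72.0 km
C 15.852°S, 104.427°W: 87.5 km
D 17.302°S, 105.112°W: 92.1 km
B 15.872°S, 103.920°W: 112.0 km

A, C, D, B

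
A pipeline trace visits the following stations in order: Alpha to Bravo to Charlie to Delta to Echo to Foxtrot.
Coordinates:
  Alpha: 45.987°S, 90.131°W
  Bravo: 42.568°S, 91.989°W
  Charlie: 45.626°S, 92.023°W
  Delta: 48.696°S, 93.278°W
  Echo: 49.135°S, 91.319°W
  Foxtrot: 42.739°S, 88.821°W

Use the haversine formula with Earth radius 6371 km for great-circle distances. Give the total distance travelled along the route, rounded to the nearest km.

Leg distances:
Alpha→Bravo: 407.9 km  (cumulative 407.9 km)
Bravo→Charlie: 340.0 km  (cumulative 748.0 km)
Charlie→Delta: 354.3 km  (cumulative 1102.2 km)
Delta→Echo: 151.2 km  (cumulative 1253.5 km)
Echo→Foxtrot: 736.9 km  (cumulative 1990.3 km)
Total route length ≈ 1990 km.

1990 km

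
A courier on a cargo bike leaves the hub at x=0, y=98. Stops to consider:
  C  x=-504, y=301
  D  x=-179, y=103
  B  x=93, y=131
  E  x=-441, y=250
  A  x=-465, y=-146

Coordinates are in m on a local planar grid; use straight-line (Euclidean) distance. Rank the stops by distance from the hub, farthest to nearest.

Computing each straight-line distance from x=0, y=98:
C x=-504, y=301: 543.3 m
A x=-465, y=-146: 525.1 m
E x=-441, y=250: 466.5 m
D x=-179, y=103: 179.1 m
B x=93, y=131: 98.7 m

C, A, E, D, B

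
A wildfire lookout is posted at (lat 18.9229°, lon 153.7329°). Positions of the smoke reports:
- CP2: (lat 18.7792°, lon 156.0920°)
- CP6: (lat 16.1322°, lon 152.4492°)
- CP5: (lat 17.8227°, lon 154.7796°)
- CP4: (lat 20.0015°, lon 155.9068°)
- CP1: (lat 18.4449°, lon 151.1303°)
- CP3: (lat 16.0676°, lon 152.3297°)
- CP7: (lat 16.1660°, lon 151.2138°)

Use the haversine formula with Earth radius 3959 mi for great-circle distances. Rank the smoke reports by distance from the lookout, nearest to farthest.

CP5, CP2, CP4, CP1, CP6, CP3, CP7

Distance from the lookout at (lat 18.9229°, lon 153.7329°) to each:
CP5 (lat 17.8227°, lon 154.7796°): 102.4 mi
CP2 (lat 18.7792°, lon 156.0920°): 154.6 mi
CP4 (lat 20.0015°, lon 155.9068°): 160.0 mi
CP1 (lat 18.4449°, lon 151.1303°): 173.5 mi
CP6 (lat 16.1322°, lon 152.4492°): 210.6 mi
CP3 (lat 16.0676°, lon 152.3297°): 217.9 mi
CP7 (lat 16.1660°, lon 151.2138°): 252.6 mi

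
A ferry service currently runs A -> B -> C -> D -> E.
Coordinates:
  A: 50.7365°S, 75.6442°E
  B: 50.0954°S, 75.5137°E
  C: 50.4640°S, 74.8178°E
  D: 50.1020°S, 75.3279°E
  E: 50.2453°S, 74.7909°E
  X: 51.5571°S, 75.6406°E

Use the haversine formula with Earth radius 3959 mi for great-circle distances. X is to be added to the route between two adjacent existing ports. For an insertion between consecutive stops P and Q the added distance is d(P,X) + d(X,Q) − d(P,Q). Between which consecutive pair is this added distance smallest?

Added distance for inserting X between each consecutive pair:
A–B: 113.2 mi
B–C: 144.8 mi
C–D: 151.4 mi
D–E: 173.6 mi
Smallest added distance is 113.2 mi, inserting between A and B.

between A and B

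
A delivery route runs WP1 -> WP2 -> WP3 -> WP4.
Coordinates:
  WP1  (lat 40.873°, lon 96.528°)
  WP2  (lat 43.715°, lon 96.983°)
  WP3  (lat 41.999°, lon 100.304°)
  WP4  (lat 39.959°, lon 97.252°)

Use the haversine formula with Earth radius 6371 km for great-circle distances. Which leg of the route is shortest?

Leg distances:
WP1→WP2: 318.2 km
WP2→WP3: 331.1 km
WP3→WP4: 342.2 km
The shortest leg is WP1–WP2 at 318.2 km.

WP1–WP2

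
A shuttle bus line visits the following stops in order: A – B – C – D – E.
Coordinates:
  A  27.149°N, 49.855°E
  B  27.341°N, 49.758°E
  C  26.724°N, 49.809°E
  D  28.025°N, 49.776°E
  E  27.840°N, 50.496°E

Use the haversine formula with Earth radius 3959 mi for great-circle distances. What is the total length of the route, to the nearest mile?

Leg distances:
A→B: 14.5 mi  (cumulative 14.5 mi)
B→C: 42.7 mi  (cumulative 57.3 mi)
C→D: 89.9 mi  (cumulative 147.2 mi)
D→E: 45.8 mi  (cumulative 193.0 mi)
Total route length ≈ 193 mi.

193 mi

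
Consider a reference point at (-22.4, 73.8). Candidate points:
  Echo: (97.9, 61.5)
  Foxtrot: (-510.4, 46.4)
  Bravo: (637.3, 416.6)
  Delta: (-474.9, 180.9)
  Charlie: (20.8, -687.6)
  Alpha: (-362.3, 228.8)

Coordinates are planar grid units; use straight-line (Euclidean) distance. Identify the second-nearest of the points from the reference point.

Alpha

Distance to each, sorted:
Echo: 120.9
Alpha: 373.6
Delta: 465.0
Foxtrot: 488.8
Bravo: 743.4
Charlie: 762.6
The second-nearest is Alpha at 373.6.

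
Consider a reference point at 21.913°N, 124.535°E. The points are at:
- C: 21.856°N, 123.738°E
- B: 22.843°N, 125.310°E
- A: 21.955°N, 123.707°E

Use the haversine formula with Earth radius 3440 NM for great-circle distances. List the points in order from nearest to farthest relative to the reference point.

Distances from the reference point:
C 21.856°N, 123.738°E: 44.5 NM
A 21.955°N, 123.707°E: 46.2 NM
B 22.843°N, 125.310°E: 70.5 NM

C, A, B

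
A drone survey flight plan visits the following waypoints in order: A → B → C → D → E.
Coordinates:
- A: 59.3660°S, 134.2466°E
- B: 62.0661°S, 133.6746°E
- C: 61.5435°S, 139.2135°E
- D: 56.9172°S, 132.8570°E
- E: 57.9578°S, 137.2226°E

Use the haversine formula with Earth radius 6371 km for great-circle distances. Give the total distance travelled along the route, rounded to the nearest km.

Leg distances:
A→B: 301.8 km  (cumulative 301.8 km)
B→C: 296.6 km  (cumulative 598.5 km)
C→D: 628.2 km  (cumulative 1226.7 km)
D→E: 285.7 km  (cumulative 1512.3 km)
Total route length ≈ 1512 km.

1512 km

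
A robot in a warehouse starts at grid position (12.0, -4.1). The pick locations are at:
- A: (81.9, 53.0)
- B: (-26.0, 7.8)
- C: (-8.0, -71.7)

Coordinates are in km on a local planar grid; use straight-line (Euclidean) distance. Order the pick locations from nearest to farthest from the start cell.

Distance from the start cell at (12.0, -4.1) to each:
B (-26.0, 7.8): 39.8 km
C (-8.0, -71.7): 70.5 km
A (81.9, 53.0): 90.3 km

B, C, A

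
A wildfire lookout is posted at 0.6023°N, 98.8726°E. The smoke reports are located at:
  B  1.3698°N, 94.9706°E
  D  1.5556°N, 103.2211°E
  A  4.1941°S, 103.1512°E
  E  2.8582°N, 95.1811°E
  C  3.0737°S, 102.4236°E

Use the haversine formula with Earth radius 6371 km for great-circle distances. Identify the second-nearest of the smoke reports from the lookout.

Distances from the lookout (0.6023°N, 98.8726°E):
B: 442.1 km
E: 480.9 km
D: 494.9 km
C: 568.2 km
A: 714.4 km
The second-nearest is E at 480.9 km.

E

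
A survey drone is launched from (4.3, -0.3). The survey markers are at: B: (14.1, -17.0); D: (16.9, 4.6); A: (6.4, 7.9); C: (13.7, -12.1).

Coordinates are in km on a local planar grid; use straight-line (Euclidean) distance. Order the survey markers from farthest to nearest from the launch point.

B, C, D, A

Computing each straight-line distance from (4.3, -0.3):
B (14.1, -17.0): 19.4 km
C (13.7, -12.1): 15.1 km
D (16.9, 4.6): 13.5 km
A (6.4, 7.9): 8.5 km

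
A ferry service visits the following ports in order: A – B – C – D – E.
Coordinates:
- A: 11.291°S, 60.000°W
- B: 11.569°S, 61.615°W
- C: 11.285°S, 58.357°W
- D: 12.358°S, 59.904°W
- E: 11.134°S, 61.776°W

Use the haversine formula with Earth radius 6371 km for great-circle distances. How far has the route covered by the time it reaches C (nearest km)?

Leg distances:
A→B: 178.7 km  (cumulative 178.7 km)
B→C: 356.5 km  (cumulative 535.2 km)
Cumulative distance at C ≈ 535 km.

535 km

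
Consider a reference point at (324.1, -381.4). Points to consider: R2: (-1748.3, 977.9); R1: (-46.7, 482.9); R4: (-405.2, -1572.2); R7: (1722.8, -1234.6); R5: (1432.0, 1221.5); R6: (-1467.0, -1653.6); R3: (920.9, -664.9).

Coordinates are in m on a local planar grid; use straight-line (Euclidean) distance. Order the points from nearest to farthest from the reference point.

R3, R1, R4, R7, R5, R6, R2

Distance from the reference point at (324.1, -381.4) to each:
R3 (920.9, -664.9): 660.7 m
R1 (-46.7, 482.9): 940.5 m
R4 (-405.2, -1572.2): 1396.4 m
R7 (1722.8, -1234.6): 1638.4 m
R5 (1432.0, 1221.5): 1948.5 m
R6 (-1467.0, -1653.6): 2196.9 m
R2 (-1748.3, 977.9): 2478.4 m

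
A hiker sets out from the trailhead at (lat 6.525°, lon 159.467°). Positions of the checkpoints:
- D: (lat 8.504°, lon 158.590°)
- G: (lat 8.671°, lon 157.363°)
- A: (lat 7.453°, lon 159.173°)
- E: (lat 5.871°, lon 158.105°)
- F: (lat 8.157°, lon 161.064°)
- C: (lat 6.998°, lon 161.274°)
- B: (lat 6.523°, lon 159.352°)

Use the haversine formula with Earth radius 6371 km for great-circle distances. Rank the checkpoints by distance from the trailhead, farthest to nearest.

Distance from the trailhead at (lat 6.525°, lon 159.467°) to each:
G (lat 8.671°, lon 157.363°): 332.7 km
F (lat 8.157°, lon 161.064°): 252.9 km
D (lat 8.504°, lon 158.590°): 240.4 km
C (lat 6.998°, lon 161.274°): 206.3 km
E (lat 5.871°, lon 158.105°): 167.2 km
A (lat 7.453°, lon 159.173°): 108.2 km
B (lat 6.523°, lon 159.352°): 12.7 km

G, F, D, C, E, A, B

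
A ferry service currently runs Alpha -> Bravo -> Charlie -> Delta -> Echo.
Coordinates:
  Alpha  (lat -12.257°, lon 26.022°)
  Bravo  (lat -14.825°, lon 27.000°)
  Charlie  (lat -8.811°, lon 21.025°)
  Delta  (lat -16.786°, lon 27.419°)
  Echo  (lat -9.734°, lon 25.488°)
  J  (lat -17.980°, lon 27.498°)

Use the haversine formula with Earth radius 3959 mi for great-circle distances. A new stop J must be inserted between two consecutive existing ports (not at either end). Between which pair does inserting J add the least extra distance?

between Charlie and Delta

Added distance for inserting J between each consecutive pair:
Alpha–Bravo: 438.8 mi
Bravo–Charlie: 409.3 mi
Charlie–Delta: 151.7 mi
Delta–Echo: 163.9 mi
Smallest added distance is 151.7 mi, inserting between Charlie and Delta.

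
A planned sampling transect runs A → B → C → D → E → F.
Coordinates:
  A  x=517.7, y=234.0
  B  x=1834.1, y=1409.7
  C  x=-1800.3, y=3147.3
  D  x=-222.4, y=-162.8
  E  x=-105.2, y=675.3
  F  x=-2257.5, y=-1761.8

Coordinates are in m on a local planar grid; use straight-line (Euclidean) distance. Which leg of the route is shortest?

Leg distances:
A→B: 1765.0 m
B→C: 4028.4 m
C→D: 3667.0 m
D→E: 846.3 m
E→F: 3251.4 m
The shortest leg is D–E at 846.3 m.

D–E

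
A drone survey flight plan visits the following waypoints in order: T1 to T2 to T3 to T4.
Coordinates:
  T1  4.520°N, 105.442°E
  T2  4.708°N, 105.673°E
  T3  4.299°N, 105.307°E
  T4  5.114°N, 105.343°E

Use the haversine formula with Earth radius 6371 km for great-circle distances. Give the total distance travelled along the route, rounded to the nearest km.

Leg distances:
T1→T2: 33.1 km  (cumulative 33.1 km)
T2→T3: 60.9 km  (cumulative 94.0 km)
T3→T4: 90.7 km  (cumulative 184.7 km)
Total route length ≈ 185 km.

185 km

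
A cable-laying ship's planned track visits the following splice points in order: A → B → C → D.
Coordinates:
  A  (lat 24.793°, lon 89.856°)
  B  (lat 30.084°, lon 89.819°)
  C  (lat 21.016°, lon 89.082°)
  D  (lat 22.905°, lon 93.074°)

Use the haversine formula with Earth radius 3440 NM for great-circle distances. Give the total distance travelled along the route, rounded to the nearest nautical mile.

1113 NM

Leg distances:
A→B: 317.7 NM  (cumulative 317.7 NM)
B→C: 545.9 NM  (cumulative 863.6 NM)
C→D: 249.5 NM  (cumulative 1113.1 NM)
Total route length ≈ 1113 NM.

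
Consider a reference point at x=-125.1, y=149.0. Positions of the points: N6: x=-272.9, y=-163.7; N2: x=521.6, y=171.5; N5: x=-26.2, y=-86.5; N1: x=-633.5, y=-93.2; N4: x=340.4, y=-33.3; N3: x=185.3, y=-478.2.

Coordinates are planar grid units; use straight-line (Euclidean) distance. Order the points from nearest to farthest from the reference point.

N5, N6, N4, N1, N2, N3

Distance from the reference point at x=-125.1, y=149.0 to each:
N5 x=-26.2, y=-86.5: 255.4
N6 x=-272.9, y=-163.7: 345.9
N4 x=340.4, y=-33.3: 499.9
N1 x=-633.5, y=-93.2: 563.1
N2 x=521.6, y=171.5: 647.1
N3 x=185.3, y=-478.2: 699.8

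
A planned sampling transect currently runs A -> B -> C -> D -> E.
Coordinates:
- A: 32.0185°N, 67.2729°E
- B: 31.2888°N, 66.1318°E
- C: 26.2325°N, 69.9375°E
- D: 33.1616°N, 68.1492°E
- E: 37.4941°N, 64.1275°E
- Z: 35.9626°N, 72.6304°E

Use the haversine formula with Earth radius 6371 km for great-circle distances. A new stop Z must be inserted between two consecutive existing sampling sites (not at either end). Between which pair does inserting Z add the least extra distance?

between D and E

Added distance for inserting Z between each consecutive pair:
A–B: 1319.9 km
B–C: 1233.0 km
C–D: 837.2 km
D–E: 687.3 km
Smallest added distance is 687.3 km, inserting between D and E.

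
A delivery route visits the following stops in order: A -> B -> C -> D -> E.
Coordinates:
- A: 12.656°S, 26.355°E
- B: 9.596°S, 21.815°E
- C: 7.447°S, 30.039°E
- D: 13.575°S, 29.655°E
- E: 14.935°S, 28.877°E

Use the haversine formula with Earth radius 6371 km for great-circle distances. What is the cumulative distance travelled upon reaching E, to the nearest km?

2392 km

Leg distances:
A→B: 600.9 km  (cumulative 600.9 km)
B→C: 935.3 km  (cumulative 1536.2 km)
C→D: 682.7 km  (cumulative 2218.9 km)
D→E: 172.9 km  (cumulative 2391.8 km)
Cumulative distance at E ≈ 2392 km.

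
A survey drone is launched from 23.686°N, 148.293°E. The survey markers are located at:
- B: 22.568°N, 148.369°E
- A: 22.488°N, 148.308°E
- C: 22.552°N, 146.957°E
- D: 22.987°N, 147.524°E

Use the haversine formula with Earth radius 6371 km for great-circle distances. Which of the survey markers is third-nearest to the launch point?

A

Distances from the launch point (23.686°N, 148.293°E):
D: 110.5 km
B: 124.6 km
A: 133.2 km
C: 185.9 km
The third-nearest is A at 133.2 km.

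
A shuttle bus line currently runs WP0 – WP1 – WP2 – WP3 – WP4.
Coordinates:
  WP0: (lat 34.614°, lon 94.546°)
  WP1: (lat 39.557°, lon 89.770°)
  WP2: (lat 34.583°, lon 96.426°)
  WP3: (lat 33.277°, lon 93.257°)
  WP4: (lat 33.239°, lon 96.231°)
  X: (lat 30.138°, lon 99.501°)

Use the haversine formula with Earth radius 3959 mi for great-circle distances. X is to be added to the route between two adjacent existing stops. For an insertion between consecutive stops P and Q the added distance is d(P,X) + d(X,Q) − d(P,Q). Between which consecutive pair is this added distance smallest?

Added distance for inserting X between each consecutive pair:
WP0–WP1: 844.3 mi
WP1–WP2: 705.3 mi
WP2–WP3: 579.0 mi
WP3–WP4: 542.2 mi
Smallest added distance is 542.2 mi, inserting between WP3 and WP4.

between WP3 and WP4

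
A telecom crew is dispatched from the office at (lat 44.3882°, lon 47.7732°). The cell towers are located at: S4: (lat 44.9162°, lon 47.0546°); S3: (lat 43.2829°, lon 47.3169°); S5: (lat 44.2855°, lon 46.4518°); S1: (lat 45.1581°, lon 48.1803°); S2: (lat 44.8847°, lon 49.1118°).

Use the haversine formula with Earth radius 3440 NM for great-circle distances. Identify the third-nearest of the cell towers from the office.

Distance to each, sorted:
S4: 44.1 NM
S1: 49.4 NM
S5: 57.1 NM
S2: 64.5 NM
S3: 69.2 NM
The third-nearest is S5 at 57.1 NM.

S5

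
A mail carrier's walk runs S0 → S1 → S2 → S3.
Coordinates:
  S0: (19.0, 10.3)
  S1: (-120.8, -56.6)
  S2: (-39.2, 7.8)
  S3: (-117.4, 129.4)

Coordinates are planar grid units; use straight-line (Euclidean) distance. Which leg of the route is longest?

Leg distances:
S0→S1: 155.0
S1→S2: 104.0
S2→S3: 144.6
The longest leg is S0–S1 at 155.0.

S0–S1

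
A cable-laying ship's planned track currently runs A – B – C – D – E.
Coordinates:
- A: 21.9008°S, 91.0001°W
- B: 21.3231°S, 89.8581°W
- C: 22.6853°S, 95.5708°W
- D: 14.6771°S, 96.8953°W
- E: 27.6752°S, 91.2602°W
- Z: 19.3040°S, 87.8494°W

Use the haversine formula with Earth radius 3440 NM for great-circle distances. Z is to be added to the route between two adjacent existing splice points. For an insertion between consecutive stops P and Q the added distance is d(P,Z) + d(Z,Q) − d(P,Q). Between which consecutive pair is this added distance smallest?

between D and E

Added distance for inserting Z between each consecutive pair:
A–B: 329.1 NM
B–C: 315.4 NM
C–D: 580.1 NM
D–E: 283.9 NM
Smallest added distance is 283.9 NM, inserting between D and E.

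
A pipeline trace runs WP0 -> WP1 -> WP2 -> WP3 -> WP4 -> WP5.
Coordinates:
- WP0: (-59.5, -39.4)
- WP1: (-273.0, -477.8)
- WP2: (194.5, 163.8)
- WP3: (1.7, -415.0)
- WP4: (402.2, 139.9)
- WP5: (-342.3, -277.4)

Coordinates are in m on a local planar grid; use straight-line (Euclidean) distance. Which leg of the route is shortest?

Leg distances:
WP0→WP1: 487.6 m
WP1→WP2: 793.9 m
WP2→WP3: 610.1 m
WP3→WP4: 684.3 m
WP4→WP5: 853.5 m
The shortest leg is WP0–WP1 at 487.6 m.

WP0–WP1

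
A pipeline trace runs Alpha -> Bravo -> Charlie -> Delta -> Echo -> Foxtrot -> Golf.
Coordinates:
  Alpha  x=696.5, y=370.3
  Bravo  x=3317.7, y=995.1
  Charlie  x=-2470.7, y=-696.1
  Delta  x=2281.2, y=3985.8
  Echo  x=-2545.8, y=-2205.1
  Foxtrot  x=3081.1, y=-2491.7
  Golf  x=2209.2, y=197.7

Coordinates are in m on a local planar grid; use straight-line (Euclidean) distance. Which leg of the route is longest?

Delta–Echo

Leg distances:
Alpha→Bravo: 2694.6 m
Bravo→Charlie: 6030.4 m
Charlie→Delta: 6670.9 m
Delta→Echo: 7850.3 m
Echo→Foxtrot: 5634.2 m
Foxtrot→Golf: 2827.2 m
The longest leg is Delta–Echo at 7850.3 m.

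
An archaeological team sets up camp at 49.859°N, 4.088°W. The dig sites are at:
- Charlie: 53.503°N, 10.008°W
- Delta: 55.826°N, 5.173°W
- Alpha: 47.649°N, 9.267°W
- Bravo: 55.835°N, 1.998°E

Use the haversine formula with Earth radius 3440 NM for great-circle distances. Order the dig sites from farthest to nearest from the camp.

Distances from the camp:
Bravo 55.835°N, 1.998°E: 420.9 NM
Delta 55.826°N, 5.173°W: 360.4 NM
Charlie 53.503°N, 10.008°W: 310.3 NM
Alpha 47.649°N, 9.267°W: 244.1 NM

Bravo, Delta, Charlie, Alpha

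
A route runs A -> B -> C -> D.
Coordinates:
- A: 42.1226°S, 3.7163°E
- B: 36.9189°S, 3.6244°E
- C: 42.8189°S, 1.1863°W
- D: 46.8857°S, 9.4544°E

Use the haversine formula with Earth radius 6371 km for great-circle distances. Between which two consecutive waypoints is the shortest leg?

Leg distances:
A→B: 578.7 km
B→C: 773.6 km
C→D: 951.8 km
The shortest leg is A–B at 578.7 km.

A–B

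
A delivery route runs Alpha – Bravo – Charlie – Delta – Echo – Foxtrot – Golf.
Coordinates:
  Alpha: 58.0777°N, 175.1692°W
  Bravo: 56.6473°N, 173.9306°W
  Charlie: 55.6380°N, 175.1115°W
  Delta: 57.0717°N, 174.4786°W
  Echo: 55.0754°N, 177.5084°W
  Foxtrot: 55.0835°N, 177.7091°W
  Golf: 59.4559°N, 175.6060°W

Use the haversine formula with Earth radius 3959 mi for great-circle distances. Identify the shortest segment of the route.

Leg distances:
Alpha→Bravo: 109.1 mi
Bravo→Charlie: 83.2 mi
Charlie→Delta: 102.0 mi
Delta→Echo: 180.7 mi
Echo→Foxtrot: 8.0 mi
Foxtrot→Golf: 312.1 mi
The shortest leg is Echo–Foxtrot at 8.0 mi.

Echo–Foxtrot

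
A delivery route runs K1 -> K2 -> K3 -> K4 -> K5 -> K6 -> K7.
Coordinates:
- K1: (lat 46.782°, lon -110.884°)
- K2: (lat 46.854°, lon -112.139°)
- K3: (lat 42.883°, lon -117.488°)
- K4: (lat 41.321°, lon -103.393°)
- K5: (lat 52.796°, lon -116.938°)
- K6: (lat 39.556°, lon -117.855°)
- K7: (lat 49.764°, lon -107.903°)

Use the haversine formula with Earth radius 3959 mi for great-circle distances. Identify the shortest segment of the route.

Leg distances:
K1→K2: 59.5 mi
K2→K3: 379.2 mi
K3→K4: 729.7 mi
K4→K5: 1014.0 mi
K5→K6: 915.9 mi
K6→K7: 856.7 mi
The shortest leg is K1–K2 at 59.5 mi.

K1–K2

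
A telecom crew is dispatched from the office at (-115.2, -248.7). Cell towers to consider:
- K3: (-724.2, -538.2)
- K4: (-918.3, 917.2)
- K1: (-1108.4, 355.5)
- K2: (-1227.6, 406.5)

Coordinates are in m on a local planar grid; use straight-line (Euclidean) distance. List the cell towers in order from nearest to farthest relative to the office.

Computing each straight-line distance from (-115.2, -248.7):
K3 (-724.2, -538.2): 674.3 m
K1 (-1108.4, 355.5): 1162.5 m
K2 (-1227.6, 406.5): 1291.0 m
K4 (-918.3, 917.2): 1415.7 m

K3, K1, K2, K4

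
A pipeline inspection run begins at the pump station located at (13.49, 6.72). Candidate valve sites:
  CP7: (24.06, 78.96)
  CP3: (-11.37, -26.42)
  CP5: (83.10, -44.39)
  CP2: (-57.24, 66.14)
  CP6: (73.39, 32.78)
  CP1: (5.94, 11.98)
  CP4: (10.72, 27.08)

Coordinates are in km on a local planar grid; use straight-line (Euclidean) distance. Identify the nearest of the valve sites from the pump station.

CP1

Distance to each, sorted:
CP1: 9.2 km
CP4: 20.5 km
CP3: 41.4 km
CP6: 65.3 km
CP7: 73.0 km
CP5: 86.4 km
CP2: 92.4 km
The nearest is CP1 at 9.2 km.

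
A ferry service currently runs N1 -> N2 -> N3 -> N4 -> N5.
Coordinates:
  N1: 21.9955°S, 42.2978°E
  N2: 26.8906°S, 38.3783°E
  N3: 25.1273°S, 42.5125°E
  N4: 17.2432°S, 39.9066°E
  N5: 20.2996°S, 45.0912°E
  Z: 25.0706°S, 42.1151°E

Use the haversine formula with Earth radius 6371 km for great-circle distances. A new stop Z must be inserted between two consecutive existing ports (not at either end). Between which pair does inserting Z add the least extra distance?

Added distance for inserting Z between each consecutive pair:
N1–N2: 93.8 km
N2–N3: 8.0 km
N3–N4: 23.2 km
N4–N5: 869.1 km
Smallest added distance is 8.0 km, inserting between N2 and N3.

between N2 and N3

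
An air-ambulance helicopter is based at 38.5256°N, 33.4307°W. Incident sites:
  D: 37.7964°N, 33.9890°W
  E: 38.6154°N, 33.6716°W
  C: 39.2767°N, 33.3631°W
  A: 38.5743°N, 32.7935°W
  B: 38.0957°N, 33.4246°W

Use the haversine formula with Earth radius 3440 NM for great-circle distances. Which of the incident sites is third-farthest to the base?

A

Distances from the base (38.5256°N, 33.4307°W):
D: 51.1 NM
C: 45.2 NM
A: 30.1 NM
B: 25.8 NM
E: 12.5 NM
The third-farthest is A at 30.1 NM.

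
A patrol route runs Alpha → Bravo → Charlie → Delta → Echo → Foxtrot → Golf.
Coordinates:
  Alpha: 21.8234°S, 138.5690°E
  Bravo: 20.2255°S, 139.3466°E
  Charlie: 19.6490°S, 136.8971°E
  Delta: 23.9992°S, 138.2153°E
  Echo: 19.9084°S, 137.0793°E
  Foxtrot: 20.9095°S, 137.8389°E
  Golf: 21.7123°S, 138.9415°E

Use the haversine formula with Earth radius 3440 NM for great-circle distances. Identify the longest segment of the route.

Leg distances:
Alpha→Bravo: 105.4 NM
Bravo→Charlie: 142.5 NM
Charlie→Delta: 271.3 NM
Delta→Echo: 253.6 NM
Echo→Foxtrot: 73.8 NM
Foxtrot→Golf: 78.3 NM
The longest leg is Charlie–Delta at 271.3 NM.

Charlie–Delta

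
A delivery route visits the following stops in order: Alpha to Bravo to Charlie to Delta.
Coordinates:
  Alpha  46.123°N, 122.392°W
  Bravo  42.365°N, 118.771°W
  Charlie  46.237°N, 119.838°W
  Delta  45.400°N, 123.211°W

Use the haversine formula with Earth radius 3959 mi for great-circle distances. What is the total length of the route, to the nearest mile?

761 mi

Leg distances:
Alpha→Bravo: 315.4 mi  (cumulative 315.4 mi)
Bravo→Charlie: 272.7 mi  (cumulative 588.1 mi)
Charlie→Delta: 172.4 mi  (cumulative 760.5 mi)
Total route length ≈ 761 mi.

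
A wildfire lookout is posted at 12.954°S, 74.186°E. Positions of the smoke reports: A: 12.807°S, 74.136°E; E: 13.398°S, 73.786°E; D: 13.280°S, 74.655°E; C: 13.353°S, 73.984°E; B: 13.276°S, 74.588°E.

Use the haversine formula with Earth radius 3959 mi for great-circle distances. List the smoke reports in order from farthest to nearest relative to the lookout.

Distance from the lookout at 12.954°S, 74.186°E to each:
E 13.398°S, 73.786°E: 40.8 mi
D 13.280°S, 74.655°E: 38.8 mi
B 13.276°S, 74.588°E: 35.0 mi
C 13.353°S, 73.984°E: 30.7 mi
A 12.807°S, 74.136°E: 10.7 mi

E, D, B, C, A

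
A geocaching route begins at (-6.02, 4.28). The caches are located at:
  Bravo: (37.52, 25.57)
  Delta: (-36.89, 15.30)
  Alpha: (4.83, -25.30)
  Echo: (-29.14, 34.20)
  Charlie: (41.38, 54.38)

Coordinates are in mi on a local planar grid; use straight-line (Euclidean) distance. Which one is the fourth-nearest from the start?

Distance to each, sorted:
Alpha: 31.5 mi
Delta: 32.8 mi
Echo: 37.8 mi
Bravo: 48.5 mi
Charlie: 69.0 mi
The fourth-nearest is Bravo at 48.5 mi.

Bravo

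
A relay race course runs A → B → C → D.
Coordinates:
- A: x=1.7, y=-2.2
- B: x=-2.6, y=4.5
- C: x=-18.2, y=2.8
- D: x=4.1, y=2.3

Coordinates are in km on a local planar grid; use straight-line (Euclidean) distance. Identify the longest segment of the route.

C–D

Leg distances:
A→B: 8.0 km
B→C: 15.7 km
C→D: 22.3 km
The longest leg is C–D at 22.3 km.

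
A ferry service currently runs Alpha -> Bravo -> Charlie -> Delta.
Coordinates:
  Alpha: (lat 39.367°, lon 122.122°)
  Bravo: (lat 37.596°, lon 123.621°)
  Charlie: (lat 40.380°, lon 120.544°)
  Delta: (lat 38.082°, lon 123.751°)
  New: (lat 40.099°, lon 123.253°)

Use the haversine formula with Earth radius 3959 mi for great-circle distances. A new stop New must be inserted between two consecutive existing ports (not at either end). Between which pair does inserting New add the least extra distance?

between Charlie and Delta

Added distance for inserting New between each consecutive pair:
Alpha–Bravo: 105.8 mi
Bravo–Charlie: 64.7 mi
Charlie–Delta: 52.3 mi
Smallest added distance is 52.3 mi, inserting between Charlie and Delta.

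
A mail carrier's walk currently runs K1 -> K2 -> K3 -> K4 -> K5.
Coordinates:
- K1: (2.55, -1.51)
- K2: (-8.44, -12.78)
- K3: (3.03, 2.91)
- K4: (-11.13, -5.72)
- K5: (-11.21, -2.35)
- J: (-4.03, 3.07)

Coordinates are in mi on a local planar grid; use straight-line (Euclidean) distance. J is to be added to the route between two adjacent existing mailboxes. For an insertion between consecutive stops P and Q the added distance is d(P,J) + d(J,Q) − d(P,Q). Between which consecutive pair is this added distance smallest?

Added distance for inserting J between each consecutive pair:
K1–K2: 8.7 mi
K2–K3: 4.1 mi
K3–K4: 1.8 mi
K4–K5: 16.9 mi
Smallest added distance is 1.8 mi, inserting between K3 and K4.

between K3 and K4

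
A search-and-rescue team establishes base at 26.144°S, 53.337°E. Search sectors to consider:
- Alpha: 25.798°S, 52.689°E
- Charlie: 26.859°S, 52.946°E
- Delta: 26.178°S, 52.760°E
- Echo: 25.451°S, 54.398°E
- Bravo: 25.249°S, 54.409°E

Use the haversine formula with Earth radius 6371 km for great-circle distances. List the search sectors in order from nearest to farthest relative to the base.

Computing each great-circle distance from 26.144°S, 53.337°E:
Delta 26.178°S, 52.760°E: 57.7 km
Alpha 25.798°S, 52.689°E: 75.3 km
Charlie 26.859°S, 52.946°E: 88.5 km
Echo 25.451°S, 54.398°E: 131.2 km
Bravo 25.249°S, 54.409°E: 146.4 km

Delta, Alpha, Charlie, Echo, Bravo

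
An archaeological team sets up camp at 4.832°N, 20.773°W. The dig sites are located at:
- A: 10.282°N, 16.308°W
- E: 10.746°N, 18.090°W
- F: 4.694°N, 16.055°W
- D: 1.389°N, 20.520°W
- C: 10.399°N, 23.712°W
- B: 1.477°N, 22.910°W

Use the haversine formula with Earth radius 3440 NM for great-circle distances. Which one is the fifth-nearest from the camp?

E

Distance to each, sorted:
D: 207.3 NM
B: 238.7 NM
F: 282.4 NM
C: 377.2 NM
E: 389.3 NM
A: 421.5 NM
The fifth-nearest is E at 389.3 NM.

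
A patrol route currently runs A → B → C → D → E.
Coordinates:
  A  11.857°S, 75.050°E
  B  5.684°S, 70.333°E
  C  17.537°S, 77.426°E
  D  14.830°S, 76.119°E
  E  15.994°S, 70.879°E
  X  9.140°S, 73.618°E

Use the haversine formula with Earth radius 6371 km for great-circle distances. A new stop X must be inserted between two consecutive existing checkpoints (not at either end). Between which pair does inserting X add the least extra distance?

between A and B

Added distance for inserting X between each consecutive pair:
A–B: 8.3 km
B–C: 21.5 km
C–D: 1377.3 km
D–E: 930.2 km
Smallest added distance is 8.3 km, inserting between A and B.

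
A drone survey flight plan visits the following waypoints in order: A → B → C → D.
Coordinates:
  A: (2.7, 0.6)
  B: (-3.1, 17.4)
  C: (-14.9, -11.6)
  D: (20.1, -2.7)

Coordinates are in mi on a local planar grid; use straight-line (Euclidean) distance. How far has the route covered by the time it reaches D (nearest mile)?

Leg distances:
A→B: 17.8 mi  (cumulative 17.8 mi)
B→C: 31.3 mi  (cumulative 49.1 mi)
C→D: 36.1 mi  (cumulative 85.2 mi)
Cumulative distance at D ≈ 85 mi.

85 mi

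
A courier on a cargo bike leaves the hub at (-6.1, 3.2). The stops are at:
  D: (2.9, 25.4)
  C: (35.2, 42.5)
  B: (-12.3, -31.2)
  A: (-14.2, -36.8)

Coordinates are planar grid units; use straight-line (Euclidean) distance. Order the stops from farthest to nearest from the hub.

Distances from the hub:
C (35.2, 42.5): 57.0
A (-14.2, -36.8): 40.8
B (-12.3, -31.2): 35.0
D (2.9, 25.4): 24.0

C, A, B, D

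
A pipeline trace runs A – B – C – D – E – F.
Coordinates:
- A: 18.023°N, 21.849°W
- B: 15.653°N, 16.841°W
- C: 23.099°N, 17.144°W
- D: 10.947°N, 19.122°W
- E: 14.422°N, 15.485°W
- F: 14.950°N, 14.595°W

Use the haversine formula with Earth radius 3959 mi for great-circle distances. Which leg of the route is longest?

Leg distances:
A→B: 369.4 mi
B→C: 514.9 mi
C→D: 849.7 mi
D→E: 343.1 mi
E→F: 69.8 mi
The longest leg is C–D at 849.7 mi.

C–D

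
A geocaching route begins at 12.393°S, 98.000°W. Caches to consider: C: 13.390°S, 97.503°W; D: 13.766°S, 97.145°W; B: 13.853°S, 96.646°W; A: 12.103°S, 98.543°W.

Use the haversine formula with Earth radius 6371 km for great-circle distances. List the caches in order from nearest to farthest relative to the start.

Distance from the start at 12.393°S, 98.000°W to each:
A 12.103°S, 98.543°W: 67.2 km
C 13.390°S, 97.503°W: 123.3 km
D 13.766°S, 97.145°W: 178.6 km
B 13.853°S, 96.646°W: 218.8 km

A, C, D, B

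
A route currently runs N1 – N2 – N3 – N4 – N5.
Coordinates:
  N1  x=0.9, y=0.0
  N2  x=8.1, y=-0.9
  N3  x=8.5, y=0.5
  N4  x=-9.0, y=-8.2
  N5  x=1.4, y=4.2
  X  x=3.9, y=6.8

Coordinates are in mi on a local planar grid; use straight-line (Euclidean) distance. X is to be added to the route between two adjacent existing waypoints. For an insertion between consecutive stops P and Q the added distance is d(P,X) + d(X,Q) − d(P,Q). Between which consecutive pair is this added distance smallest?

between N4 and N5

Added distance for inserting X between each consecutive pair:
N1–N2: 8.9 mi
N2–N3: 15.1 mi
N3–N4: 8.0 mi
N4–N5: 7.2 mi
Smallest added distance is 7.2 mi, inserting between N4 and N5.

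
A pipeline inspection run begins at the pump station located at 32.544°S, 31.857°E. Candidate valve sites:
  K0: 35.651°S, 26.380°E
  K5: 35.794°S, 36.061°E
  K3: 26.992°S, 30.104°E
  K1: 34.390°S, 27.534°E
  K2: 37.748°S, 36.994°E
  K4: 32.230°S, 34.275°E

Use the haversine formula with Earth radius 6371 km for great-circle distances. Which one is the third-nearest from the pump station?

K5

Distance to each, sorted:
K4: 229.7 km
K1: 450.4 km
K5: 529.2 km
K0: 611.1 km
K3: 640.1 km
K2: 743.4 km
The third-nearest is K5 at 529.2 km.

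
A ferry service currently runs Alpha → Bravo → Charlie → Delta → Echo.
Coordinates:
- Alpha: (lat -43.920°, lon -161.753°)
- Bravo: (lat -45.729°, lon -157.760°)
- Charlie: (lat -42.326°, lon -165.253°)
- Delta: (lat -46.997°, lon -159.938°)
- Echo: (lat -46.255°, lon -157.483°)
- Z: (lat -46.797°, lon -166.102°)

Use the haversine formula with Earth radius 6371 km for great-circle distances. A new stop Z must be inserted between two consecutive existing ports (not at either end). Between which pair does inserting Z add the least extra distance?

between Charlie and Delta

Added distance for inserting Z between each consecutive pair:
Alpha–Bravo: 744.8 km
Bravo–Charlie: 445.4 km
Charlie–Delta: 302.6 km
Delta–Echo: 925.7 km
Smallest added distance is 302.6 km, inserting between Charlie and Delta.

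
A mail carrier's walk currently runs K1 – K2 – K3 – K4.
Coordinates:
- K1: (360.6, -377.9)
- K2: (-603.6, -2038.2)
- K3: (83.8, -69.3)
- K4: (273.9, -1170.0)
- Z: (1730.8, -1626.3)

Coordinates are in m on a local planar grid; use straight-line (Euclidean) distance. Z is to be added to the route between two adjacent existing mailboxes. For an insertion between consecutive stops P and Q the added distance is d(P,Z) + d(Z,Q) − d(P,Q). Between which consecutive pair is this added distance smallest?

between K1 and K2

Added distance for inserting Z between each consecutive pair:
K1–K2: 2304.1 m
K2–K3: 2551.5 m
K3–K4: 2676.2 m
Smallest added distance is 2304.1 m, inserting between K1 and K2.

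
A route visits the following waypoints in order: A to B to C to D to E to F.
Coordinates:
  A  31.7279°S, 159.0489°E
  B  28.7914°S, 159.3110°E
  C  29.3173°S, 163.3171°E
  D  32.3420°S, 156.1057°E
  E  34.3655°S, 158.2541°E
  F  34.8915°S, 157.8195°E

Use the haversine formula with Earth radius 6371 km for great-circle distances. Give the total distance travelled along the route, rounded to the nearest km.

Leg distances:
A→B: 327.5 km  (cumulative 327.5 km)
B→C: 393.7 km  (cumulative 721.2 km)
C→D: 766.1 km  (cumulative 1487.3 km)
D→E: 300.7 km  (cumulative 1788.0 km)
E→F: 70.7 km  (cumulative 1858.7 km)
Total route length ≈ 1859 km.

1859 km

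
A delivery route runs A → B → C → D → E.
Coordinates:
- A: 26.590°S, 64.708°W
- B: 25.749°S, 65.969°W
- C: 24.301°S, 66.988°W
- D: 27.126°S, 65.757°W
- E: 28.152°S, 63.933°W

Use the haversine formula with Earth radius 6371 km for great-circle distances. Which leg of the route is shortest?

Leg distances:
A→B: 156.8 km
B→C: 191.0 km
C→D: 337.5 km
D→E: 212.8 km
The shortest leg is A–B at 156.8 km.

A–B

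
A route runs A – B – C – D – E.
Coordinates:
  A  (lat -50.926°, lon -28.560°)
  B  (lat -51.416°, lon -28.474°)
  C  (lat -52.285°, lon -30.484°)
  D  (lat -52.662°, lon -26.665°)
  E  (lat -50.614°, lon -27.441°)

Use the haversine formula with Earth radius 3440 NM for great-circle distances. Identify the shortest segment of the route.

A–B

Leg distances:
A→B: 29.6 NM
B→C: 91.0 NM
C→D: 141.5 NM
D→E: 126.3 NM
The shortest leg is A–B at 29.6 NM.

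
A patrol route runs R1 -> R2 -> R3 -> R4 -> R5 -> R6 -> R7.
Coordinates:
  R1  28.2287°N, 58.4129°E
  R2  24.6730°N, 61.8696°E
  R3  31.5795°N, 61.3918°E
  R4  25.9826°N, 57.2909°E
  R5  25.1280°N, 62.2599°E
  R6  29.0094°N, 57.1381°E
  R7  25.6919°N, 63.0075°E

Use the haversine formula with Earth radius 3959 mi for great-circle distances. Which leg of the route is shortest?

R4–R5

Leg distances:
R1→R2: 325.7 mi
R2→R3: 478.1 mi
R3→R4: 459.5 mi
R4→R5: 315.3 mi
R5→R6: 413.7 mi
R6→R7: 426.9 mi
The shortest leg is R4–R5 at 315.3 mi.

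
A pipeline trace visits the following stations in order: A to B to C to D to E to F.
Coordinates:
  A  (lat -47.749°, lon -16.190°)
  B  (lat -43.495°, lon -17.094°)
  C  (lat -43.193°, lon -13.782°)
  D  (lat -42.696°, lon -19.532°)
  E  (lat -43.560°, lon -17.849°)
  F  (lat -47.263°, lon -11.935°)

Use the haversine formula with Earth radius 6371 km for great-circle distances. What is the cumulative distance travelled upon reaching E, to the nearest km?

1386 km

Leg distances:
A→B: 478.2 km  (cumulative 478.2 km)
B→C: 269.9 km  (cumulative 748.1 km)
C→D: 471.2 km  (cumulative 1219.3 km)
D→E: 167.0 km  (cumulative 1386.3 km)
Cumulative distance at E ≈ 1386 km.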